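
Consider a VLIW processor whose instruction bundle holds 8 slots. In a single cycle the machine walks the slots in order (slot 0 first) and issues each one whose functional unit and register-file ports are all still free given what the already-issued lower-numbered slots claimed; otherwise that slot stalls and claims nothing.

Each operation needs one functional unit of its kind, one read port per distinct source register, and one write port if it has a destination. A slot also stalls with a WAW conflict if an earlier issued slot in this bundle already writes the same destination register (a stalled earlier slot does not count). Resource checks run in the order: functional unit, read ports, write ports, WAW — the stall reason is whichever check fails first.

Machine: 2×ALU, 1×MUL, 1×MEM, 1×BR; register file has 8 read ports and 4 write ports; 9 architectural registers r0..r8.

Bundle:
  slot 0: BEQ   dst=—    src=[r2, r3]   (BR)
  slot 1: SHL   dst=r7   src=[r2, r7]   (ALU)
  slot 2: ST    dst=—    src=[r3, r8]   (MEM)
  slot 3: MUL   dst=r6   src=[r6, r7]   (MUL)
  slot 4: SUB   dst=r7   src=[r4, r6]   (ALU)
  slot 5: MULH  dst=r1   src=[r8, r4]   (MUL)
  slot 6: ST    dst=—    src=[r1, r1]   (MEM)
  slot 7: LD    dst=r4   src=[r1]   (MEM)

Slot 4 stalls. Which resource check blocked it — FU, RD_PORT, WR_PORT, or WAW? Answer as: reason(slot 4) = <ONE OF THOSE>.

reason(slot 4) = RD_PORT

(0) want 1×BR +2rd +0wr — yes → AL2|MU1|ME1|BR0|rd6|wr4
(1) want 1×ALU +2rd +1wr — yes → AL1|MU1|ME1|BR0|rd4|wr3
(2) want 1×MEM +2rd +0wr — yes → AL1|MU1|ME0|BR0|rd2|wr3
(3) want 1×MUL +2rd +1wr — yes → AL1|MU0|ME0|BR0|rd0|wr2
(4) want 1×ALU +2rd +1wr — RD_PORT → AL1|MU0|ME0|BR0|rd0|wr2
(5) want 1×MUL +2rd +1wr — FU → AL1|MU0|ME0|BR0|rd0|wr2
(6) want 1×MEM +1rd +0wr — FU → AL1|MU0|ME0|BR0|rd0|wr2
(7) want 1×MEM +1rd +1wr — FU → AL1|MU0|ME0|BR0|rd0|wr2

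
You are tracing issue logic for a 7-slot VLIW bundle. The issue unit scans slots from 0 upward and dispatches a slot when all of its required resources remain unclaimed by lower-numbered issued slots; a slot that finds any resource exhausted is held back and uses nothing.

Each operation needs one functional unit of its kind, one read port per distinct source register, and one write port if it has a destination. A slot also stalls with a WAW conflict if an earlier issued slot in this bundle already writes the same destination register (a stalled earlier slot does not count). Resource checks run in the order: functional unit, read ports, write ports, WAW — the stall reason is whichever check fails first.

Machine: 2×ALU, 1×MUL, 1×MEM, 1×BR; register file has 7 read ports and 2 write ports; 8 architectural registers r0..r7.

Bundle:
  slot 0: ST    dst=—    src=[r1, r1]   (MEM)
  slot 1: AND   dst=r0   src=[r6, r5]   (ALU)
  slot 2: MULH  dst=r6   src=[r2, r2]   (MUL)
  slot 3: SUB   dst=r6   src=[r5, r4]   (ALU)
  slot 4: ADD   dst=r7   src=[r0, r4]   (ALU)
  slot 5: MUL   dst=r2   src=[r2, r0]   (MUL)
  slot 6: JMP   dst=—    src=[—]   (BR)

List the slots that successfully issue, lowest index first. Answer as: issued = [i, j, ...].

issued = [0, 1, 2, 6]

[0] MEM needs rd=1 wr=0: ok; after: ALU=2 MUL=1 MEM=0 BR=1, R=6, W=2
[1] ALU needs rd=2 wr=1: ok; after: ALU=1 MUL=1 MEM=0 BR=1, R=4, W=1
[2] MUL needs rd=1 wr=1: ok; after: ALU=1 MUL=0 MEM=0 BR=1, R=3, W=0
[3] ALU needs rd=2 wr=1: WR_PORT; after: ALU=1 MUL=0 MEM=0 BR=1, R=3, W=0
[4] ALU needs rd=2 wr=1: WR_PORT; after: ALU=1 MUL=0 MEM=0 BR=1, R=3, W=0
[5] MUL needs rd=2 wr=1: FU; after: ALU=1 MUL=0 MEM=0 BR=1, R=3, W=0
[6] BR needs rd=0 wr=0: ok; after: ALU=1 MUL=0 MEM=0 BR=0, R=3, W=0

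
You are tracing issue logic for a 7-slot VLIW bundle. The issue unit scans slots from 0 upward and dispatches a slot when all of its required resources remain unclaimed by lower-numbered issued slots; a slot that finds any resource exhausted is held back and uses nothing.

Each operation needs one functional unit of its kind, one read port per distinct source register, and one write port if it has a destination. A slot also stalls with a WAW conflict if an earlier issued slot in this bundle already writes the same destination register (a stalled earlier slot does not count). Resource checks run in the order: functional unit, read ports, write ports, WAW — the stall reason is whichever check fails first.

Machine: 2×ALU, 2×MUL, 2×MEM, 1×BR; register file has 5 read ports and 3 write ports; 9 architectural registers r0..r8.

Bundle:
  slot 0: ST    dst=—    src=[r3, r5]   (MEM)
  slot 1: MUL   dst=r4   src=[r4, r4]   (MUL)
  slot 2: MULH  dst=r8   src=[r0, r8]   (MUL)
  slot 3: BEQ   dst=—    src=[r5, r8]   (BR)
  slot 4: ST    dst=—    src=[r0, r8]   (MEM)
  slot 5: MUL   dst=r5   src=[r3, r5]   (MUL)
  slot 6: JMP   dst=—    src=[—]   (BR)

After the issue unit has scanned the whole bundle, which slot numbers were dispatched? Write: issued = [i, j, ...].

issued = [0, 1, 2, 6]

#0 MEM src=r3,r5 dispatched  <A:2 Mu:2 Ld:1 B:1 rd:3 wr:3>
#1 MUL src=r4,r4 dispatched  <A:2 Mu:1 Ld:1 B:1 rd:2 wr:2>
#2 MUL src=r0,r8 dispatched  <A:2 Mu:0 Ld:1 B:1 rd:0 wr:1>
#3 BR src=r5,r8 held:RD_PORT  <A:2 Mu:0 Ld:1 B:1 rd:0 wr:1>
#4 MEM src=r0,r8 held:RD_PORT  <A:2 Mu:0 Ld:1 B:1 rd:0 wr:1>
#5 MUL src=r3,r5 held:FU  <A:2 Mu:0 Ld:1 B:1 rd:0 wr:1>
#6 BR src=- dispatched  <A:2 Mu:0 Ld:1 B:0 rd:0 wr:1>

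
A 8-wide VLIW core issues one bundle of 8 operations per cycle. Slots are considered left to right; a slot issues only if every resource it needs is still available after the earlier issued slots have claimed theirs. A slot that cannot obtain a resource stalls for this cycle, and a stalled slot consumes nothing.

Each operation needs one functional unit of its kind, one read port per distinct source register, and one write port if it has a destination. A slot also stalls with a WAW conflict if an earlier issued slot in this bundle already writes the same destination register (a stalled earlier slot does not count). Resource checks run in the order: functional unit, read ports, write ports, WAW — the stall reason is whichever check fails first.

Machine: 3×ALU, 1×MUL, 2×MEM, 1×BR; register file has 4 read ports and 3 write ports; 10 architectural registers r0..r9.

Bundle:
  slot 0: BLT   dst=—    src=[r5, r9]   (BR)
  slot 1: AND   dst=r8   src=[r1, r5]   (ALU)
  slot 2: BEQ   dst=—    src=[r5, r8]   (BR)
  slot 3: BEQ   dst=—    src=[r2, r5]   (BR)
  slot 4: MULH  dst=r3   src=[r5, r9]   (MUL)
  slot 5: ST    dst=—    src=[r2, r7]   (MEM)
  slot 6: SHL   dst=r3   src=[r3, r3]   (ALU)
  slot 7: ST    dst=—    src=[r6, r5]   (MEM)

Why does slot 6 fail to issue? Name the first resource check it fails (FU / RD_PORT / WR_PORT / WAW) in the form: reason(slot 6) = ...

(0) want 1×BR +2rd +0wr — yes → AL3|MU1|ME2|BR0|rd2|wr3
(1) want 1×ALU +2rd +1wr — yes → AL2|MU1|ME2|BR0|rd0|wr2
(2) want 1×BR +2rd +0wr — FU → AL2|MU1|ME2|BR0|rd0|wr2
(3) want 1×BR +2rd +0wr — FU → AL2|MU1|ME2|BR0|rd0|wr2
(4) want 1×MUL +2rd +1wr — RD_PORT → AL2|MU1|ME2|BR0|rd0|wr2
(5) want 1×MEM +2rd +0wr — RD_PORT → AL2|MU1|ME2|BR0|rd0|wr2
(6) want 1×ALU +1rd +1wr — RD_PORT → AL2|MU1|ME2|BR0|rd0|wr2
(7) want 1×MEM +2rd +0wr — RD_PORT → AL2|MU1|ME2|BR0|rd0|wr2

reason(slot 6) = RD_PORT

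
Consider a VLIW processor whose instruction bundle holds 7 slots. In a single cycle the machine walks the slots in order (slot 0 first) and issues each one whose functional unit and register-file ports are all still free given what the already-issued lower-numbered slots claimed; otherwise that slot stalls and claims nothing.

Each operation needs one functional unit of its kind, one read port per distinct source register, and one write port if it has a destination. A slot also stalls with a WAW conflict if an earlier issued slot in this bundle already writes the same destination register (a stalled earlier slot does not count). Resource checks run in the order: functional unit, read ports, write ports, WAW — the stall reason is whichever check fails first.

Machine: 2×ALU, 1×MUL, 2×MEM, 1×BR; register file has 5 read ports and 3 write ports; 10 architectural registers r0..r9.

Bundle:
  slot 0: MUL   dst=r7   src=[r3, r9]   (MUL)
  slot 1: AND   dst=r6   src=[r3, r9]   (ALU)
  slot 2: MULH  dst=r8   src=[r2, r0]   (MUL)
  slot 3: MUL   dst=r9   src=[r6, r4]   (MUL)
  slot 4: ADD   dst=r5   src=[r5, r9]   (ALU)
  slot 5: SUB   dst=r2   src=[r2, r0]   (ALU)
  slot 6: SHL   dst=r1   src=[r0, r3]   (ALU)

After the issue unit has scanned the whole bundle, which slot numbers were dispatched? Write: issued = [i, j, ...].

[0] MUL needs rd=2 wr=1: ok; after: ALU=2 MUL=0 MEM=2 BR=1, R=3, W=2
[1] ALU needs rd=2 wr=1: ok; after: ALU=1 MUL=0 MEM=2 BR=1, R=1, W=1
[2] MUL needs rd=2 wr=1: FU; after: ALU=1 MUL=0 MEM=2 BR=1, R=1, W=1
[3] MUL needs rd=2 wr=1: FU; after: ALU=1 MUL=0 MEM=2 BR=1, R=1, W=1
[4] ALU needs rd=2 wr=1: RD_PORT; after: ALU=1 MUL=0 MEM=2 BR=1, R=1, W=1
[5] ALU needs rd=2 wr=1: RD_PORT; after: ALU=1 MUL=0 MEM=2 BR=1, R=1, W=1
[6] ALU needs rd=2 wr=1: RD_PORT; after: ALU=1 MUL=0 MEM=2 BR=1, R=1, W=1

issued = [0, 1]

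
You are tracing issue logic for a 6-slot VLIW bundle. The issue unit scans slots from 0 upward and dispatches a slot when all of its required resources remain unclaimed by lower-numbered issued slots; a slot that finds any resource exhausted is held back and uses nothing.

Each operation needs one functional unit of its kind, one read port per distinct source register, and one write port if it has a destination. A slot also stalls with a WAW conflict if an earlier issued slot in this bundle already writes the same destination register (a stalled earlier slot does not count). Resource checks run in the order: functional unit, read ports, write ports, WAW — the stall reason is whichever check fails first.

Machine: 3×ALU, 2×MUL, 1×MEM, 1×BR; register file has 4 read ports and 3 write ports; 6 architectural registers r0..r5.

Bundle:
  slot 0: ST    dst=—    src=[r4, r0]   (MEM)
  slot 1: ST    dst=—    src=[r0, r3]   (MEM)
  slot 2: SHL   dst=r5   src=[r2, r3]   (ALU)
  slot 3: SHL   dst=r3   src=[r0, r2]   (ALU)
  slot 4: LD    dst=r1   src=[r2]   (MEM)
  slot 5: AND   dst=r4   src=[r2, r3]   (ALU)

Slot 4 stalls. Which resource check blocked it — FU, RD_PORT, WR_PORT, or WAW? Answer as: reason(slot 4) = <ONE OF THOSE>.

reason(slot 4) = FU

(0) want 1×MEM +2rd +0wr — yes → AL3|MU2|ME0|BR1|rd2|wr3
(1) want 1×MEM +2rd +0wr — FU → AL3|MU2|ME0|BR1|rd2|wr3
(2) want 1×ALU +2rd +1wr — yes → AL2|MU2|ME0|BR1|rd0|wr2
(3) want 1×ALU +2rd +1wr — RD_PORT → AL2|MU2|ME0|BR1|rd0|wr2
(4) want 1×MEM +1rd +1wr — FU → AL2|MU2|ME0|BR1|rd0|wr2
(5) want 1×ALU +2rd +1wr — RD_PORT → AL2|MU2|ME0|BR1|rd0|wr2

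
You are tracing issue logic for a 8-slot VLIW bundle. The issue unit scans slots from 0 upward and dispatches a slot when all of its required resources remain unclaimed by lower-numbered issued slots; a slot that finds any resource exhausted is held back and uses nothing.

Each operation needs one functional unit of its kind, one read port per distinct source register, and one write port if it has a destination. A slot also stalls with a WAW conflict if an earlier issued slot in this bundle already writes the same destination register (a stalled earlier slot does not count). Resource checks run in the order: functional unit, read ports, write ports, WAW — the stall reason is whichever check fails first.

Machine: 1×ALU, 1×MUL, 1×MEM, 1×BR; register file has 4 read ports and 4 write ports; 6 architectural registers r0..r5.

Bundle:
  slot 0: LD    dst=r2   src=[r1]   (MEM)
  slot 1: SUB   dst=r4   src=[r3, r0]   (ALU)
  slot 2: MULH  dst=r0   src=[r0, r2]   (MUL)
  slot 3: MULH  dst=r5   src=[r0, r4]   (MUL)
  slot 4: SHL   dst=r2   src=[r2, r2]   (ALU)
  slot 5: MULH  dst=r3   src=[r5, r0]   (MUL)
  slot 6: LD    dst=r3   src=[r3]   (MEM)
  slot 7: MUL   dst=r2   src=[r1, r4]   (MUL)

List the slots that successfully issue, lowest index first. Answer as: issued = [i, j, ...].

issued = [0, 1]

  0. MEM→r2 ⇒ go  {1A/1Mu/0Ld/1B | 3r 3w}
  1. ALU→r4 ⇒ go  {0A/1Mu/0Ld/1B | 1r 2w}
  2. MUL→r0 ⇒ no(RD_PORT)  {0A/1Mu/0Ld/1B | 1r 2w}
  3. MUL→r5 ⇒ no(RD_PORT)  {0A/1Mu/0Ld/1B | 1r 2w}
  4. ALU→r2 ⇒ no(FU)  {0A/1Mu/0Ld/1B | 1r 2w}
  5. MUL→r3 ⇒ no(RD_PORT)  {0A/1Mu/0Ld/1B | 1r 2w}
  6. MEM→r3 ⇒ no(FU)  {0A/1Mu/0Ld/1B | 1r 2w}
  7. MUL→r2 ⇒ no(RD_PORT)  {0A/1Mu/0Ld/1B | 1r 2w}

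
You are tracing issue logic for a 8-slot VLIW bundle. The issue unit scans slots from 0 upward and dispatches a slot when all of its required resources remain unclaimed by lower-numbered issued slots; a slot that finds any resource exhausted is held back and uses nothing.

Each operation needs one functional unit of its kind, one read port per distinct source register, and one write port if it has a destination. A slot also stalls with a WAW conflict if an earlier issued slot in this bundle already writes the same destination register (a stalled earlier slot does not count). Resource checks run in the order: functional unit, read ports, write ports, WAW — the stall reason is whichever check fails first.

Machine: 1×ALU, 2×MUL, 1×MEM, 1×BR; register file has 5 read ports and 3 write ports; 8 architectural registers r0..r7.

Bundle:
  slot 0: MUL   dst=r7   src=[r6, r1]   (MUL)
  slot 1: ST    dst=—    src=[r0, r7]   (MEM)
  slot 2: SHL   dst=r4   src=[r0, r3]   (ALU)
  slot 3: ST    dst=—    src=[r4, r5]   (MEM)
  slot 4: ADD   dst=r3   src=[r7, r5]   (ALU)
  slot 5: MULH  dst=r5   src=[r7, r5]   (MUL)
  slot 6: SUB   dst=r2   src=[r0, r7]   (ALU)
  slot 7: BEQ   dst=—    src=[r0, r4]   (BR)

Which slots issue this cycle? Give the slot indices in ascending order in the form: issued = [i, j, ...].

[0] MUL needs rd=2 wr=1: ok; after: ALU=1 MUL=1 MEM=1 BR=1, R=3, W=2
[1] MEM needs rd=2 wr=0: ok; after: ALU=1 MUL=1 MEM=0 BR=1, R=1, W=2
[2] ALU needs rd=2 wr=1: RD_PORT; after: ALU=1 MUL=1 MEM=0 BR=1, R=1, W=2
[3] MEM needs rd=2 wr=0: FU; after: ALU=1 MUL=1 MEM=0 BR=1, R=1, W=2
[4] ALU needs rd=2 wr=1: RD_PORT; after: ALU=1 MUL=1 MEM=0 BR=1, R=1, W=2
[5] MUL needs rd=2 wr=1: RD_PORT; after: ALU=1 MUL=1 MEM=0 BR=1, R=1, W=2
[6] ALU needs rd=2 wr=1: RD_PORT; after: ALU=1 MUL=1 MEM=0 BR=1, R=1, W=2
[7] BR needs rd=2 wr=0: RD_PORT; after: ALU=1 MUL=1 MEM=0 BR=1, R=1, W=2

issued = [0, 1]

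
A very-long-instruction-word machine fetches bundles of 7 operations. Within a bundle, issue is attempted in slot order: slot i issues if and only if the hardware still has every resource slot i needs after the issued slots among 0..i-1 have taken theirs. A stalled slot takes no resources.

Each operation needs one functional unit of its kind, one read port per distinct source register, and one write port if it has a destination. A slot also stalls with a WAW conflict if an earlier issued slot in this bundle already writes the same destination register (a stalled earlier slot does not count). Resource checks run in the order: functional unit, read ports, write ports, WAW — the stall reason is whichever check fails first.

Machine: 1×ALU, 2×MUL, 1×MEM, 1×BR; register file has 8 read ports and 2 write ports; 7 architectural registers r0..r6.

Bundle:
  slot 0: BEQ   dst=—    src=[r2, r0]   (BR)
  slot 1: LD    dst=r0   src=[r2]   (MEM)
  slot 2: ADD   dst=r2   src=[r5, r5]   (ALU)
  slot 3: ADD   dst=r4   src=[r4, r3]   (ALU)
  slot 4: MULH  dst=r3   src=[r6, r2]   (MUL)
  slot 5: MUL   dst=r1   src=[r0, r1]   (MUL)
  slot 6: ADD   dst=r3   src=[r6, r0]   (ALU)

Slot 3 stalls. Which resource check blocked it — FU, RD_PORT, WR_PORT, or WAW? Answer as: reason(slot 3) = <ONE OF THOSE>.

(0) want 1×BR +2rd +0wr — yes → AL1|MU2|ME1|BR0|rd6|wr2
(1) want 1×MEM +1rd +1wr — yes → AL1|MU2|ME0|BR0|rd5|wr1
(2) want 1×ALU +1rd +1wr — yes → AL0|MU2|ME0|BR0|rd4|wr0
(3) want 1×ALU +2rd +1wr — FU → AL0|MU2|ME0|BR0|rd4|wr0
(4) want 1×MUL +2rd +1wr — WR_PORT → AL0|MU2|ME0|BR0|rd4|wr0
(5) want 1×MUL +2rd +1wr — WR_PORT → AL0|MU2|ME0|BR0|rd4|wr0
(6) want 1×ALU +2rd +1wr — FU → AL0|MU2|ME0|BR0|rd4|wr0

reason(slot 3) = FU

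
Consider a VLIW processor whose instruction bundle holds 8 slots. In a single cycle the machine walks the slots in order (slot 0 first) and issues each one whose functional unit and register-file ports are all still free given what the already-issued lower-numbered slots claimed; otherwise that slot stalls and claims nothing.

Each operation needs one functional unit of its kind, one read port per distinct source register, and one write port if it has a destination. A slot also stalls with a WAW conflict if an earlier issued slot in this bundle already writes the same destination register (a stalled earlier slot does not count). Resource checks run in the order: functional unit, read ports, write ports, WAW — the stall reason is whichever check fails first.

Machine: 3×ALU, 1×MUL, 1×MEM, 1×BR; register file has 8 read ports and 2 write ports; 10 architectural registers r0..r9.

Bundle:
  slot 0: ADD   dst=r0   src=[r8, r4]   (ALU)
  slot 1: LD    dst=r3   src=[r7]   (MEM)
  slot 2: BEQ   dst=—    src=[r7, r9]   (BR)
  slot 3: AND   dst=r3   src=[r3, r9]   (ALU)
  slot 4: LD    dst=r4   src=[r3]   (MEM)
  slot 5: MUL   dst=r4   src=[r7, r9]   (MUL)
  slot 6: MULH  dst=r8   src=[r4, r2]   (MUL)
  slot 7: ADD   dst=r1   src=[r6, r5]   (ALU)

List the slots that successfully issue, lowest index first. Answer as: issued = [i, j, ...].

issued = [0, 1, 2]

slot 0 (ALU): ISSUE — free A2,Mu1,Ld1,B1 rp6 wp1
slot 1 (MEM): ISSUE — free A2,Mu1,Ld0,B1 rp5 wp0
slot 2 (BR): ISSUE — free A2,Mu1,Ld0,B0 rp3 wp0
slot 3 (ALU): stall WR_PORT — free A2,Mu1,Ld0,B0 rp3 wp0
slot 4 (MEM): stall FU — free A2,Mu1,Ld0,B0 rp3 wp0
slot 5 (MUL): stall WR_PORT — free A2,Mu1,Ld0,B0 rp3 wp0
slot 6 (MUL): stall WR_PORT — free A2,Mu1,Ld0,B0 rp3 wp0
slot 7 (ALU): stall WR_PORT — free A2,Mu1,Ld0,B0 rp3 wp0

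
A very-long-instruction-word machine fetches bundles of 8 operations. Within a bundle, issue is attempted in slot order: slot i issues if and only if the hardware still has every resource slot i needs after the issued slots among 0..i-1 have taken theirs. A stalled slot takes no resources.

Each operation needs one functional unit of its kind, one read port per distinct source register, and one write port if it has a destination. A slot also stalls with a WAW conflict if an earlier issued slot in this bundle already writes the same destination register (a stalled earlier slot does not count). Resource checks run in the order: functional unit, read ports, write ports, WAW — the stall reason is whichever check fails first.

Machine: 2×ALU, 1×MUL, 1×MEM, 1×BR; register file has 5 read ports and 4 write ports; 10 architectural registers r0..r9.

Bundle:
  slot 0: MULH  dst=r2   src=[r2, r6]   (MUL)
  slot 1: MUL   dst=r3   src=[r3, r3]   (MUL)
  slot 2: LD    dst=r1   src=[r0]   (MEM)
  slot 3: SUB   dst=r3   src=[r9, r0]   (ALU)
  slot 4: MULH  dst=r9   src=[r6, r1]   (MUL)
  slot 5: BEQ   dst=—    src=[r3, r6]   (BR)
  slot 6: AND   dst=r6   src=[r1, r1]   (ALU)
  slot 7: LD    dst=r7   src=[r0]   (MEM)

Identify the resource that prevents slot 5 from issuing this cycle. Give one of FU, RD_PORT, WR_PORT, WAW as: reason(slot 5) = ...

reason(slot 5) = RD_PORT

(0) want 1×MUL +2rd +1wr — yes → AL2|MU0|ME1|BR1|rd3|wr3
(1) want 1×MUL +1rd +1wr — FU → AL2|MU0|ME1|BR1|rd3|wr3
(2) want 1×MEM +1rd +1wr — yes → AL2|MU0|ME0|BR1|rd2|wr2
(3) want 1×ALU +2rd +1wr — yes → AL1|MU0|ME0|BR1|rd0|wr1
(4) want 1×MUL +2rd +1wr — FU → AL1|MU0|ME0|BR1|rd0|wr1
(5) want 1×BR +2rd +0wr — RD_PORT → AL1|MU0|ME0|BR1|rd0|wr1
(6) want 1×ALU +1rd +1wr — RD_PORT → AL1|MU0|ME0|BR1|rd0|wr1
(7) want 1×MEM +1rd +1wr — FU → AL1|MU0|ME0|BR1|rd0|wr1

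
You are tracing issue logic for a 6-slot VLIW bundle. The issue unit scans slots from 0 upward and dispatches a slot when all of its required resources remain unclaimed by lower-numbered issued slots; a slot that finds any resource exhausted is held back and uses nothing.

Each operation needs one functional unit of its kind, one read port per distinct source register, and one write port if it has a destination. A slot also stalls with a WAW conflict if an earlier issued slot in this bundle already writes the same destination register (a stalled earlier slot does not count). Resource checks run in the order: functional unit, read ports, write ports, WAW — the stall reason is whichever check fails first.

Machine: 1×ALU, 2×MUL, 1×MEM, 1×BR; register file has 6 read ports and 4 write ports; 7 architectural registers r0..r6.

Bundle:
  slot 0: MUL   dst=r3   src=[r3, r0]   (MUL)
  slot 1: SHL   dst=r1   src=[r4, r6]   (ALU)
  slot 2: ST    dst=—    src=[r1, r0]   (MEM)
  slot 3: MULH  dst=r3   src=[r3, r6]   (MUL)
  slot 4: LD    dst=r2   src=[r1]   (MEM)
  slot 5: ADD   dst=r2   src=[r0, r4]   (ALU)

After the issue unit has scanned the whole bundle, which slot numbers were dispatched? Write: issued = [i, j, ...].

#0 MUL src=r3,r0 dispatched  <A:1 Mu:1 Ld:1 B:1 rd:4 wr:3>
#1 ALU src=r4,r6 dispatched  <A:0 Mu:1 Ld:1 B:1 rd:2 wr:2>
#2 MEM src=r1,r0 dispatched  <A:0 Mu:1 Ld:0 B:1 rd:0 wr:2>
#3 MUL src=r3,r6 held:RD_PORT  <A:0 Mu:1 Ld:0 B:1 rd:0 wr:2>
#4 MEM src=r1 held:FU  <A:0 Mu:1 Ld:0 B:1 rd:0 wr:2>
#5 ALU src=r0,r4 held:FU  <A:0 Mu:1 Ld:0 B:1 rd:0 wr:2>

issued = [0, 1, 2]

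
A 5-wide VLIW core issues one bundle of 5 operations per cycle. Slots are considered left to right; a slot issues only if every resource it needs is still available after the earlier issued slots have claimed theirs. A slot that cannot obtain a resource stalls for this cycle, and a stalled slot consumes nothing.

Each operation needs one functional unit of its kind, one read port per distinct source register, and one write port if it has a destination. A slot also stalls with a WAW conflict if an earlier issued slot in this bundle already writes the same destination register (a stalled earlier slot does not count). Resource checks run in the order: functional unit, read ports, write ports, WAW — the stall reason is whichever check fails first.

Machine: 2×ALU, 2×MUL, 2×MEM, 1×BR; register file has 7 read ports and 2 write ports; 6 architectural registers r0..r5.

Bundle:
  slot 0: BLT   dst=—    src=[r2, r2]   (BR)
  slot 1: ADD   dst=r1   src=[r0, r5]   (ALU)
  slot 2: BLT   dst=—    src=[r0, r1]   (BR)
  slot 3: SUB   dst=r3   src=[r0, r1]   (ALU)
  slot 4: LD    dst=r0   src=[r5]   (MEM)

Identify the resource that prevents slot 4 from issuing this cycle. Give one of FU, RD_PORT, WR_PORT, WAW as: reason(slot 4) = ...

reason(slot 4) = WR_PORT

slot 0 (BR): ISSUE — free A2,Mu2,Ld2,B0 rp6 wp2
slot 1 (ALU): ISSUE — free A1,Mu2,Ld2,B0 rp4 wp1
slot 2 (BR): stall FU — free A1,Mu2,Ld2,B0 rp4 wp1
slot 3 (ALU): ISSUE — free A0,Mu2,Ld2,B0 rp2 wp0
slot 4 (MEM): stall WR_PORT — free A0,Mu2,Ld2,B0 rp2 wp0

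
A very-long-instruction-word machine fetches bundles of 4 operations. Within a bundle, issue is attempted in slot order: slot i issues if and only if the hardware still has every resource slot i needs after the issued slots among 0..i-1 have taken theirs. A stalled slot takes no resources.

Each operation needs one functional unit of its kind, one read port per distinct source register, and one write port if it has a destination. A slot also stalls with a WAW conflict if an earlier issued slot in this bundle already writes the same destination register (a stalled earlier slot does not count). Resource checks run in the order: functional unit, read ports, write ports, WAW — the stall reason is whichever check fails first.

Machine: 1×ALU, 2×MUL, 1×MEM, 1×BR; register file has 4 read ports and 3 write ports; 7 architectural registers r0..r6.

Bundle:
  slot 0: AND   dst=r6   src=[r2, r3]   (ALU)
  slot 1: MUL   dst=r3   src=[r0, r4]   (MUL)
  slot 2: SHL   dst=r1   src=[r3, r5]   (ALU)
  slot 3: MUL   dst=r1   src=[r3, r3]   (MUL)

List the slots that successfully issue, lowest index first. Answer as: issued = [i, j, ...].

issued = [0, 1]

#0 ALU src=r2,r3 dispatched  <A:0 Mu:2 Ld:1 B:1 rd:2 wr:2>
#1 MUL src=r0,r4 dispatched  <A:0 Mu:1 Ld:1 B:1 rd:0 wr:1>
#2 ALU src=r3,r5 held:FU  <A:0 Mu:1 Ld:1 B:1 rd:0 wr:1>
#3 MUL src=r3,r3 held:RD_PORT  <A:0 Mu:1 Ld:1 B:1 rd:0 wr:1>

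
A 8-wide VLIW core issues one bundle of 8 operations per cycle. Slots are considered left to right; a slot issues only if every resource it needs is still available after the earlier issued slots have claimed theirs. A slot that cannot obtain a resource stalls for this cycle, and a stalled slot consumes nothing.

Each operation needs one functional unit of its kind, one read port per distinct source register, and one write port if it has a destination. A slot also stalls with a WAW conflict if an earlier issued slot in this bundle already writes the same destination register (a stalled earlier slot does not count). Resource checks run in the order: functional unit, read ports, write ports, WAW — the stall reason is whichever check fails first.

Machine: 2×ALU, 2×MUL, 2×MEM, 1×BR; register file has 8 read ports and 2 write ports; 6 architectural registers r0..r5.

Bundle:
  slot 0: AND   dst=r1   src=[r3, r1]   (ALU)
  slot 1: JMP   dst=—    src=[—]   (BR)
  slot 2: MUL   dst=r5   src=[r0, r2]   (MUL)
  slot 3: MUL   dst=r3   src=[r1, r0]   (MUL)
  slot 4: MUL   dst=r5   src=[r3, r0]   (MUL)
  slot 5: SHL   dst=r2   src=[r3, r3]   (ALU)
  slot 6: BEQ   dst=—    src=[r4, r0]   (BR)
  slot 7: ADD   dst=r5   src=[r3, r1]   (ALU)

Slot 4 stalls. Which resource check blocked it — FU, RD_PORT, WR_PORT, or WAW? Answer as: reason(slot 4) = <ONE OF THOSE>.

reason(slot 4) = WR_PORT

[0] ALU needs rd=2 wr=1: ok; after: ALU=1 MUL=2 MEM=2 BR=1, R=6, W=1
[1] BR needs rd=0 wr=0: ok; after: ALU=1 MUL=2 MEM=2 BR=0, R=6, W=1
[2] MUL needs rd=2 wr=1: ok; after: ALU=1 MUL=1 MEM=2 BR=0, R=4, W=0
[3] MUL needs rd=2 wr=1: WR_PORT; after: ALU=1 MUL=1 MEM=2 BR=0, R=4, W=0
[4] MUL needs rd=2 wr=1: WR_PORT; after: ALU=1 MUL=1 MEM=2 BR=0, R=4, W=0
[5] ALU needs rd=1 wr=1: WR_PORT; after: ALU=1 MUL=1 MEM=2 BR=0, R=4, W=0
[6] BR needs rd=2 wr=0: FU; after: ALU=1 MUL=1 MEM=2 BR=0, R=4, W=0
[7] ALU needs rd=2 wr=1: WR_PORT; after: ALU=1 MUL=1 MEM=2 BR=0, R=4, W=0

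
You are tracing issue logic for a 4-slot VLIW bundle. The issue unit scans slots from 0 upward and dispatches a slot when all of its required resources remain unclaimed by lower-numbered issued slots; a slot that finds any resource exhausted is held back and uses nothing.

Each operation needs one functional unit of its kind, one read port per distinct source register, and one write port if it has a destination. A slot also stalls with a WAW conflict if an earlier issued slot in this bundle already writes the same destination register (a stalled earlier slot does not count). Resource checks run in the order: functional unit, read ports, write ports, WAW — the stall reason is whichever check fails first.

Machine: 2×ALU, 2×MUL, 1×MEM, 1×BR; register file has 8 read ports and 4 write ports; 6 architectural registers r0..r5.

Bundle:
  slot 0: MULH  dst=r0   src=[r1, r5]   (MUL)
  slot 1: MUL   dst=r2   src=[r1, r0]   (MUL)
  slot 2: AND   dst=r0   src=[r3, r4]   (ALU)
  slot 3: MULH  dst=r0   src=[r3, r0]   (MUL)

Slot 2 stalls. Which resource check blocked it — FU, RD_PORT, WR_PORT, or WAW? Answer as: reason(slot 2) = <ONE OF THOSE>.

  0. MUL→r0 ⇒ go  {2A/1Mu/1Ld/1B | 6r 3w}
  1. MUL→r2 ⇒ go  {2A/0Mu/1Ld/1B | 4r 2w}
  2. ALU→r0 ⇒ no(WAW)  {2A/0Mu/1Ld/1B | 4r 2w}
  3. MUL→r0 ⇒ no(FU)  {2A/0Mu/1Ld/1B | 4r 2w}

reason(slot 2) = WAW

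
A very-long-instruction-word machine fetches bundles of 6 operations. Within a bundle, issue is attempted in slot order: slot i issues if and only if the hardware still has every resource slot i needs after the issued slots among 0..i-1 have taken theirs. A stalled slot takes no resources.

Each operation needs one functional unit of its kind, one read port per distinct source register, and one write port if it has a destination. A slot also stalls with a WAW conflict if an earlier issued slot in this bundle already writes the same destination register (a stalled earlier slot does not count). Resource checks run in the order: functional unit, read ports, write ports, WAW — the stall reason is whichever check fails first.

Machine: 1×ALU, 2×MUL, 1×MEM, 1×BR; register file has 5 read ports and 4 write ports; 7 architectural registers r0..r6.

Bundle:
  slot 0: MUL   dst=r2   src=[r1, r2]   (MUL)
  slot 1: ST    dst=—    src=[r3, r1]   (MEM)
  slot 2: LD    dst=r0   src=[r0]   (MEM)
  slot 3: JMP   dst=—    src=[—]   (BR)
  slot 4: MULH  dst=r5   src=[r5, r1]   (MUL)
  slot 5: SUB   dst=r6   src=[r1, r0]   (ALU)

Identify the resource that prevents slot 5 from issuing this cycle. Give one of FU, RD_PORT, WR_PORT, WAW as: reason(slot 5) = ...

reason(slot 5) = RD_PORT

slot 0 (MUL): ISSUE — free A1,Mu1,Ld1,B1 rp3 wp3
slot 1 (MEM): ISSUE — free A1,Mu1,Ld0,B1 rp1 wp3
slot 2 (MEM): stall FU — free A1,Mu1,Ld0,B1 rp1 wp3
slot 3 (BR): ISSUE — free A1,Mu1,Ld0,B0 rp1 wp3
slot 4 (MUL): stall RD_PORT — free A1,Mu1,Ld0,B0 rp1 wp3
slot 5 (ALU): stall RD_PORT — free A1,Mu1,Ld0,B0 rp1 wp3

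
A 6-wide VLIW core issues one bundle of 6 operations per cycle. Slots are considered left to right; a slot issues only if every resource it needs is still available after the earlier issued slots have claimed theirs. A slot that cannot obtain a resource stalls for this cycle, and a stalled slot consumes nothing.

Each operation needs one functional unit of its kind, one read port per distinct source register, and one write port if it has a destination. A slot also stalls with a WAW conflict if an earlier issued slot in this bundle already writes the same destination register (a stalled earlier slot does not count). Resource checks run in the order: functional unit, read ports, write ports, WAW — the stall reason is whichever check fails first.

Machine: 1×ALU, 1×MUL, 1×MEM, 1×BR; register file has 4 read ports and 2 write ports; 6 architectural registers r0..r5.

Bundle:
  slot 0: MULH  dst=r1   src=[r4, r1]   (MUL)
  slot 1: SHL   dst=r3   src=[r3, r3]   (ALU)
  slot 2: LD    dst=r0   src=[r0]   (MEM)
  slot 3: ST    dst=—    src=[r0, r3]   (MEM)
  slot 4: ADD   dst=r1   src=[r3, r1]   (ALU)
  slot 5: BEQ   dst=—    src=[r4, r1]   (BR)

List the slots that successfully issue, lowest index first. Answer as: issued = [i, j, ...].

[0] MUL needs rd=2 wr=1: ok; after: ALU=1 MUL=0 MEM=1 BR=1, R=2, W=1
[1] ALU needs rd=1 wr=1: ok; after: ALU=0 MUL=0 MEM=1 BR=1, R=1, W=0
[2] MEM needs rd=1 wr=1: WR_PORT; after: ALU=0 MUL=0 MEM=1 BR=1, R=1, W=0
[3] MEM needs rd=2 wr=0: RD_PORT; after: ALU=0 MUL=0 MEM=1 BR=1, R=1, W=0
[4] ALU needs rd=2 wr=1: FU; after: ALU=0 MUL=0 MEM=1 BR=1, R=1, W=0
[5] BR needs rd=2 wr=0: RD_PORT; after: ALU=0 MUL=0 MEM=1 BR=1, R=1, W=0

issued = [0, 1]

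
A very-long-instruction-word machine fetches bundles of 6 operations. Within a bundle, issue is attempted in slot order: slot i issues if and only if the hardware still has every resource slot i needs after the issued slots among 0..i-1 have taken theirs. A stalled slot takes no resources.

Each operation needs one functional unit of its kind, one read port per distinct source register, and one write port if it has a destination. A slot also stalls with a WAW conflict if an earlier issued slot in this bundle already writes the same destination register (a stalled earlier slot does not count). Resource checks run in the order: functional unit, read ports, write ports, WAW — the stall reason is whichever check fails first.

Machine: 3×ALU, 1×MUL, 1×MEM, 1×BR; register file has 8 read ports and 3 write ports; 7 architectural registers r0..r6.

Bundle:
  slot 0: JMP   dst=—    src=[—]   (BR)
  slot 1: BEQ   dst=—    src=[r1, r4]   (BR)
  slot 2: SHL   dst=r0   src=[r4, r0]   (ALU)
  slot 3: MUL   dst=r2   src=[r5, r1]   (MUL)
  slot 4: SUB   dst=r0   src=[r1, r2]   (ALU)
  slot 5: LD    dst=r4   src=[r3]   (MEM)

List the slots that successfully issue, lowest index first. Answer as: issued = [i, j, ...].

issued = [0, 2, 3, 5]

[0] BR needs rd=0 wr=0: ok; after: ALU=3 MUL=1 MEM=1 BR=0, R=8, W=3
[1] BR needs rd=2 wr=0: FU; after: ALU=3 MUL=1 MEM=1 BR=0, R=8, W=3
[2] ALU needs rd=2 wr=1: ok; after: ALU=2 MUL=1 MEM=1 BR=0, R=6, W=2
[3] MUL needs rd=2 wr=1: ok; after: ALU=2 MUL=0 MEM=1 BR=0, R=4, W=1
[4] ALU needs rd=2 wr=1: WAW; after: ALU=2 MUL=0 MEM=1 BR=0, R=4, W=1
[5] MEM needs rd=1 wr=1: ok; after: ALU=2 MUL=0 MEM=0 BR=0, R=3, W=0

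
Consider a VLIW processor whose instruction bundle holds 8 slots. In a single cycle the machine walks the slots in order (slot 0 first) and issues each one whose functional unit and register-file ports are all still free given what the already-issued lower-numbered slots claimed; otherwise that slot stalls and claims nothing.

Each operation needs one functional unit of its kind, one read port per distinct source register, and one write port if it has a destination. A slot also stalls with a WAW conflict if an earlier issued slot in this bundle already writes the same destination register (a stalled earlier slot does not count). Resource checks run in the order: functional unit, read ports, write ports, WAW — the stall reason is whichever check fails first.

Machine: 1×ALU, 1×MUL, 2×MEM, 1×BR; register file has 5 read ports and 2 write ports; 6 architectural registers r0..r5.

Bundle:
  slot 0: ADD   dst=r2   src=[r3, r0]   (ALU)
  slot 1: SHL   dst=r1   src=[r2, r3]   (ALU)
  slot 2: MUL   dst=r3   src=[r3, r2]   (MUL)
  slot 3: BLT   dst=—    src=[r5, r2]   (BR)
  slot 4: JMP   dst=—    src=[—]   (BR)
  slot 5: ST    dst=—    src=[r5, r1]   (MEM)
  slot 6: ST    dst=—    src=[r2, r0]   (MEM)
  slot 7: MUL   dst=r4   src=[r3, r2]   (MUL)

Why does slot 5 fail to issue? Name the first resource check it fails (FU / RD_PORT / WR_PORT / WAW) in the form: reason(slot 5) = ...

[0] ALU needs rd=2 wr=1: ok; after: ALU=0 MUL=1 MEM=2 BR=1, R=3, W=1
[1] ALU needs rd=2 wr=1: FU; after: ALU=0 MUL=1 MEM=2 BR=1, R=3, W=1
[2] MUL needs rd=2 wr=1: ok; after: ALU=0 MUL=0 MEM=2 BR=1, R=1, W=0
[3] BR needs rd=2 wr=0: RD_PORT; after: ALU=0 MUL=0 MEM=2 BR=1, R=1, W=0
[4] BR needs rd=0 wr=0: ok; after: ALU=0 MUL=0 MEM=2 BR=0, R=1, W=0
[5] MEM needs rd=2 wr=0: RD_PORT; after: ALU=0 MUL=0 MEM=2 BR=0, R=1, W=0
[6] MEM needs rd=2 wr=0: RD_PORT; after: ALU=0 MUL=0 MEM=2 BR=0, R=1, W=0
[7] MUL needs rd=2 wr=1: FU; after: ALU=0 MUL=0 MEM=2 BR=0, R=1, W=0

reason(slot 5) = RD_PORT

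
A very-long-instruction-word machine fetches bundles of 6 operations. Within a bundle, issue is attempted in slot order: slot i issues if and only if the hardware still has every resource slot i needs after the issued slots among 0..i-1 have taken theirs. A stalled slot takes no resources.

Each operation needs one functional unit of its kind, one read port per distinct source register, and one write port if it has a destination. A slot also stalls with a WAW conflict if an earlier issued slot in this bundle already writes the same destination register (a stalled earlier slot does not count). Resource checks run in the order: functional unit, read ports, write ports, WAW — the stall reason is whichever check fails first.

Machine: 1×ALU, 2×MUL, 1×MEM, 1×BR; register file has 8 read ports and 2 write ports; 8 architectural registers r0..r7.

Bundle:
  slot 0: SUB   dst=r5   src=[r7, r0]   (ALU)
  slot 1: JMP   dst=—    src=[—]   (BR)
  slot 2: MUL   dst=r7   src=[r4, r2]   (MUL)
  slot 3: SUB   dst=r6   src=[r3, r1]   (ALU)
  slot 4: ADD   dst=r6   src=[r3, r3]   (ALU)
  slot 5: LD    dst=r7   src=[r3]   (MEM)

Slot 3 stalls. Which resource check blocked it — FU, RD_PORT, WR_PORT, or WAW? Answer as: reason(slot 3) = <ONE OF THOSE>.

reason(slot 3) = FU

  0. ALU→r5 ⇒ go  {0A/2Mu/1Ld/1B | 6r 1w}
  1. BR ⇒ go  {0A/2Mu/1Ld/0B | 6r 1w}
  2. MUL→r7 ⇒ go  {0A/1Mu/1Ld/0B | 4r 0w}
  3. ALU→r6 ⇒ no(FU)  {0A/1Mu/1Ld/0B | 4r 0w}
  4. ALU→r6 ⇒ no(FU)  {0A/1Mu/1Ld/0B | 4r 0w}
  5. MEM→r7 ⇒ no(WR_PORT)  {0A/1Mu/1Ld/0B | 4r 0w}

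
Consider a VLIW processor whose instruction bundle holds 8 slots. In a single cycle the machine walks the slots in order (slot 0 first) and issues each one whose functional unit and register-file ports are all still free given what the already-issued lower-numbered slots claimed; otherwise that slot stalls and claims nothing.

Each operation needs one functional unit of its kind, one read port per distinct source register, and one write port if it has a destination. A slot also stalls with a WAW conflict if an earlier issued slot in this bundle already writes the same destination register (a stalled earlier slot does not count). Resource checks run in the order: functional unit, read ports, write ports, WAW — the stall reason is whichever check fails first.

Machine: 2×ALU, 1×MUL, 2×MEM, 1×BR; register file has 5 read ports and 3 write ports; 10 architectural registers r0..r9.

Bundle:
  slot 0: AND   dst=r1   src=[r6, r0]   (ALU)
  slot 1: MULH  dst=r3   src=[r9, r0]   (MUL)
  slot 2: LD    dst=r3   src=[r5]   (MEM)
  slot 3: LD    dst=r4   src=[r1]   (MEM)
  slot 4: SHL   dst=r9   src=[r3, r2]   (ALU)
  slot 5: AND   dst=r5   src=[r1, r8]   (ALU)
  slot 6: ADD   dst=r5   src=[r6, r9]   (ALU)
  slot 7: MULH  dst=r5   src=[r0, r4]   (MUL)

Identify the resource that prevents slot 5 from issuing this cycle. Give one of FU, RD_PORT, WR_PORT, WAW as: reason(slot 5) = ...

  0. ALU→r1 ⇒ go  {1A/1Mu/2Ld/1B | 3r 2w}
  1. MUL→r3 ⇒ go  {1A/0Mu/2Ld/1B | 1r 1w}
  2. MEM→r3 ⇒ no(WAW)  {1A/0Mu/2Ld/1B | 1r 1w}
  3. MEM→r4 ⇒ go  {1A/0Mu/1Ld/1B | 0r 0w}
  4. ALU→r9 ⇒ no(RD_PORT)  {1A/0Mu/1Ld/1B | 0r 0w}
  5. ALU→r5 ⇒ no(RD_PORT)  {1A/0Mu/1Ld/1B | 0r 0w}
  6. ALU→r5 ⇒ no(RD_PORT)  {1A/0Mu/1Ld/1B | 0r 0w}
  7. MUL→r5 ⇒ no(FU)  {1A/0Mu/1Ld/1B | 0r 0w}

reason(slot 5) = RD_PORT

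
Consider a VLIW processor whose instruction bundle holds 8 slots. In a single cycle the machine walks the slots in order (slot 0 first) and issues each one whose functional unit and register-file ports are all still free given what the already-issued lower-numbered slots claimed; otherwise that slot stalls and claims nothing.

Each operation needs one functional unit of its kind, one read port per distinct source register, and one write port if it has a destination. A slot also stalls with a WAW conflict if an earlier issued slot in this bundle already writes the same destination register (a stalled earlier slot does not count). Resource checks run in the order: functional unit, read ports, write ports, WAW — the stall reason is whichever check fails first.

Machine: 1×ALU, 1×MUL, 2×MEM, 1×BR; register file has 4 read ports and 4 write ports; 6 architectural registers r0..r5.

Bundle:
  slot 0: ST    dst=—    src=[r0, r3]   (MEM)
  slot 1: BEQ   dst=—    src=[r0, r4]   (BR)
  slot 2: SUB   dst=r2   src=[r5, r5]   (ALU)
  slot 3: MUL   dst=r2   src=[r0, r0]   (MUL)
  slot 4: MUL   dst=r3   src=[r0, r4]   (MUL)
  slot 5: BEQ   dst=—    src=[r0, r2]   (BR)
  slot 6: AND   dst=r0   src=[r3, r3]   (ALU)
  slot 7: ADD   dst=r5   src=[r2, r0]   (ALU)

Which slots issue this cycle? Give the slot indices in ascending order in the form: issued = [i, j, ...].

(0) want 1×MEM +2rd +0wr — yes → AL1|MU1|ME1|BR1|rd2|wr4
(1) want 1×BR +2rd +0wr — yes → AL1|MU1|ME1|BR0|rd0|wr4
(2) want 1×ALU +1rd +1wr — RD_PORT → AL1|MU1|ME1|BR0|rd0|wr4
(3) want 1×MUL +1rd +1wr — RD_PORT → AL1|MU1|ME1|BR0|rd0|wr4
(4) want 1×MUL +2rd +1wr — RD_PORT → AL1|MU1|ME1|BR0|rd0|wr4
(5) want 1×BR +2rd +0wr — FU → AL1|MU1|ME1|BR0|rd0|wr4
(6) want 1×ALU +1rd +1wr — RD_PORT → AL1|MU1|ME1|BR0|rd0|wr4
(7) want 1×ALU +2rd +1wr — RD_PORT → AL1|MU1|ME1|BR0|rd0|wr4

issued = [0, 1]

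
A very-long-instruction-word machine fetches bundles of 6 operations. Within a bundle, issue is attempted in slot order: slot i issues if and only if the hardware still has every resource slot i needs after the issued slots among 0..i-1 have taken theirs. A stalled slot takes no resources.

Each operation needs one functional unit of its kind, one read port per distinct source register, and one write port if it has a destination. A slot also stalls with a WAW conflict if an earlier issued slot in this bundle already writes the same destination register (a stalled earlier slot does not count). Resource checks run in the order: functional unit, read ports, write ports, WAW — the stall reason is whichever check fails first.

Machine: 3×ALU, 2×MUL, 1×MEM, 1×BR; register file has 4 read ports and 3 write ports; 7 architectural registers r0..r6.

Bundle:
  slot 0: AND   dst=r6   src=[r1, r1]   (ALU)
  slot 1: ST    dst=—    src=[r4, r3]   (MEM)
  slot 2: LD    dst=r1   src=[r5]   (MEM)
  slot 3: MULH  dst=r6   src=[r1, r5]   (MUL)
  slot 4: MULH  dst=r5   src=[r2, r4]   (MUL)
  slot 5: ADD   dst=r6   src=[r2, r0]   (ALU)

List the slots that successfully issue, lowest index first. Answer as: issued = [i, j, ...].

[0] ALU needs rd=1 wr=1: ok; after: ALU=2 MUL=2 MEM=1 BR=1, R=3, W=2
[1] MEM needs rd=2 wr=0: ok; after: ALU=2 MUL=2 MEM=0 BR=1, R=1, W=2
[2] MEM needs rd=1 wr=1: FU; after: ALU=2 MUL=2 MEM=0 BR=1, R=1, W=2
[3] MUL needs rd=2 wr=1: RD_PORT; after: ALU=2 MUL=2 MEM=0 BR=1, R=1, W=2
[4] MUL needs rd=2 wr=1: RD_PORT; after: ALU=2 MUL=2 MEM=0 BR=1, R=1, W=2
[5] ALU needs rd=2 wr=1: RD_PORT; after: ALU=2 MUL=2 MEM=0 BR=1, R=1, W=2

issued = [0, 1]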